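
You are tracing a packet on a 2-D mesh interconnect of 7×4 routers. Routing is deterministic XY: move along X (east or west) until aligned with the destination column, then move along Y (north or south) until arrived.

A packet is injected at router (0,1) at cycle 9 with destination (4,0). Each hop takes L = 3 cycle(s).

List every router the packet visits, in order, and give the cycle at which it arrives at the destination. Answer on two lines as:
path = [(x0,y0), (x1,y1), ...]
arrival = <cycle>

[0] x=0 y=1 t=9
[1] x=1 y=1 t=12 →E
[2] x=2 y=1 t=15 →E
[3] x=3 y=1 t=18 →E
[4] x=4 y=1 t=21 →E
[5] x=4 y=0 t=24 →S

path = [(0,1), (1,1), (2,1), (3,1), (4,1), (4,0)]
arrival = 24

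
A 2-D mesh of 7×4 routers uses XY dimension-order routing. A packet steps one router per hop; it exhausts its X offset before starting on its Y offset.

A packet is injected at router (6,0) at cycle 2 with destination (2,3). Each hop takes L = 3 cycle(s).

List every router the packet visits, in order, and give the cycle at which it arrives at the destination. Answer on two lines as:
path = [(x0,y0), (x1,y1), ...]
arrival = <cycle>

hop 0: (6,0) @ cyc 2
hop 1: (5,0) @ cyc 5  [W]
hop 2: (4,0) @ cyc 8  [W]
hop 3: (3,0) @ cyc 11  [W]
hop 4: (2,0) @ cyc 14  [W]
hop 5: (2,1) @ cyc 17  [N]
hop 6: (2,2) @ cyc 20  [N]
hop 7: (2,3) @ cyc 23  [N]

path = [(6,0), (5,0), (4,0), (3,0), (2,0), (2,1), (2,2), (2,3)]
arrival = 23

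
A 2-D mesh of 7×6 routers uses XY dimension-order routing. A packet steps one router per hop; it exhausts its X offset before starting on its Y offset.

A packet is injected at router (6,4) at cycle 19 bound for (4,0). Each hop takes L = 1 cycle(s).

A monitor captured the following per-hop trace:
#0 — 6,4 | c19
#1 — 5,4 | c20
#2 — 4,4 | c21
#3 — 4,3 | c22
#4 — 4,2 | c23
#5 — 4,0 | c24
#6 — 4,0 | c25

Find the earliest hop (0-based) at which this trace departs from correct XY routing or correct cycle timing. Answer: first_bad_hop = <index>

  1: Δx=-1 Δy=+0 Δt=1 [ok]
  2: Δx=-1 Δy=+0 Δt=1 [ok]
  3: Δx=+0 Δy=-1 Δt=1 [ok]
  4: Δx=+0 Δy=-1 Δt=1 [ok]
  5: Δx=+0 Δy=-2 Δt=1 [BAD: non-unit step]

first_bad_hop = 5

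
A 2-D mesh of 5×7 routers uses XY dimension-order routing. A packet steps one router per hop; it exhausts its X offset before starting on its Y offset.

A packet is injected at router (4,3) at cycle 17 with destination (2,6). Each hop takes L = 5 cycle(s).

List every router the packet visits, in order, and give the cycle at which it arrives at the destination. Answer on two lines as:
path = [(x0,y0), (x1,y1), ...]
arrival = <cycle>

path = [(4,3), (3,3), (2,3), (2,4), (2,5), (2,6)]
arrival = 42

#0 — 4,3 | c17
#1 — 3,3 | c22 | W
#2 — 2,3 | c27 | W
#3 — 2,4 | c32 | N
#4 — 2,5 | c37 | N
#5 — 2,6 | c42 | N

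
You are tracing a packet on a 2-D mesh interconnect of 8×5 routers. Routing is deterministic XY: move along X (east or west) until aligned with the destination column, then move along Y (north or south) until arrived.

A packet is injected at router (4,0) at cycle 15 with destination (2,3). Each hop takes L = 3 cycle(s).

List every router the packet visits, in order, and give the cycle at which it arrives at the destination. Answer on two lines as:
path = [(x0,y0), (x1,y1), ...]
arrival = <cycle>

hop 0: (4,0) @ cyc 15
hop 1: (3,0) @ cyc 18  [W]
hop 2: (2,0) @ cyc 21  [W]
hop 3: (2,1) @ cyc 24  [N]
hop 4: (2,2) @ cyc 27  [N]
hop 5: (2,3) @ cyc 30  [N]

path = [(4,0), (3,0), (2,0), (2,1), (2,2), (2,3)]
arrival = 30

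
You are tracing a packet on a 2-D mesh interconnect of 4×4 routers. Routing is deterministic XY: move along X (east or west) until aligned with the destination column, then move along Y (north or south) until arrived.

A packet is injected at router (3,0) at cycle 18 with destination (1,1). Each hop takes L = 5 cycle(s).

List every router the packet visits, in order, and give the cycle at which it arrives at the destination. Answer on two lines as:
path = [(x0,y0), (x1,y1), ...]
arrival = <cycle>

path = [(3,0), (2,0), (1,0), (1,1)]
arrival = 33

[0] x=3 y=0 t=18
[1] x=2 y=0 t=23 →W
[2] x=1 y=0 t=28 →W
[3] x=1 y=1 t=33 →N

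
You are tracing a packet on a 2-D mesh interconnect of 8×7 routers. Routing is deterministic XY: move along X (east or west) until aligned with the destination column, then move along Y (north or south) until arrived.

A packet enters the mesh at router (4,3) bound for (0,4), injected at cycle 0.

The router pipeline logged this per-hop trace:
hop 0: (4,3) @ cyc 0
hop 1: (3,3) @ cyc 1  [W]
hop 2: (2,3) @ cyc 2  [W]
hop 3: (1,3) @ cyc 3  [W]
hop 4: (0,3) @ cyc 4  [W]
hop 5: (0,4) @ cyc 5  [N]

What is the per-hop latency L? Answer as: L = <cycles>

From hop 0 (0) to hop 1 (1): +1 cycles.
Per-hop latency L = Δcyc = 1.

L = 1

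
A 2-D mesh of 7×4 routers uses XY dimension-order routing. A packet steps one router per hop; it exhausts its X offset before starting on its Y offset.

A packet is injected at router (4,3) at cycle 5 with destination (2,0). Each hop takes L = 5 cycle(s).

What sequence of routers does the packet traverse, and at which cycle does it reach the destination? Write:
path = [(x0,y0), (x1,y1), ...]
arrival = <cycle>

t=5: at (4,3)
t=10: at (3,3) after W
t=15: at (2,3) after W
t=20: at (2,2) after S
t=25: at (2,1) after S
t=30: at (2,0) after S

path = [(4,3), (3,3), (2,3), (2,2), (2,1), (2,0)]
arrival = 30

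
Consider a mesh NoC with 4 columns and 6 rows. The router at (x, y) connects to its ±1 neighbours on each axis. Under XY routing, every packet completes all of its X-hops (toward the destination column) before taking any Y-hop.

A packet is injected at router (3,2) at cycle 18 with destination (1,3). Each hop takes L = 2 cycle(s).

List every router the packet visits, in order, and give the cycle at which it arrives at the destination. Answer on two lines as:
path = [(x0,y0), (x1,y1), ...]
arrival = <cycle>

src (3,2)  cyc=18
W→(2,2)  cyc=20
W→(1,2)  cyc=22
N→(1,3)  cyc=24

path = [(3,2), (2,2), (1,2), (1,3)]
arrival = 24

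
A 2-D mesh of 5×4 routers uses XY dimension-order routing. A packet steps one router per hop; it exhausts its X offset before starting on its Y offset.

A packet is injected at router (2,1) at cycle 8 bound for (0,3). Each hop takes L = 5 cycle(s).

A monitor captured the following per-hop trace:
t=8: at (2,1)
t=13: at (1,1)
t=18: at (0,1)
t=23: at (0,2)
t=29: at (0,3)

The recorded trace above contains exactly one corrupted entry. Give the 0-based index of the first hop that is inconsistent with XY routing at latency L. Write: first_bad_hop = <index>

check 1→ d=(-1,0) cyc+5: ok
check 2→ d=(-1,0) cyc+5: ok
check 3→ d=(0,1) cyc+5: ok
check 4→ d=(0,1) cyc+6: BAD: Δcyc=6≠L

first_bad_hop = 4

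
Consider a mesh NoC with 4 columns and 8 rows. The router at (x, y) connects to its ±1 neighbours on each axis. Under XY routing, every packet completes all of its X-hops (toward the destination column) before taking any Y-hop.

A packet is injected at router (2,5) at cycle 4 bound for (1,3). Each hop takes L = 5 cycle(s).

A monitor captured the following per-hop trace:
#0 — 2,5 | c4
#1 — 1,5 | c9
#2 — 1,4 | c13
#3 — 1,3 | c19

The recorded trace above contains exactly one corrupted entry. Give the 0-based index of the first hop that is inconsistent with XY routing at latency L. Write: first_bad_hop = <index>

first_bad_hop = 2

  1: Δx=-1 Δy=+0 Δt=5 [ok]
  2: Δx=+0 Δy=-1 Δt=4 [BAD: Δcyc=4≠L]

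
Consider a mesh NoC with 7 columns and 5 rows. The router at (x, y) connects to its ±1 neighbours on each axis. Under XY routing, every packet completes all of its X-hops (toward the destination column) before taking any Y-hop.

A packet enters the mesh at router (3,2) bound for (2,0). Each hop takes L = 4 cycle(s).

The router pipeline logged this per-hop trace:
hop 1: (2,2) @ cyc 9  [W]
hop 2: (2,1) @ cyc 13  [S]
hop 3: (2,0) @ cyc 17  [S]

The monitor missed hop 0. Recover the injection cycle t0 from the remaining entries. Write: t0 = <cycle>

t0 = 5

At hop 1 the cycle is 9; in general cyc_k = t0 + kL.
Subtract one hop: t0 = 9 − 4 = 5.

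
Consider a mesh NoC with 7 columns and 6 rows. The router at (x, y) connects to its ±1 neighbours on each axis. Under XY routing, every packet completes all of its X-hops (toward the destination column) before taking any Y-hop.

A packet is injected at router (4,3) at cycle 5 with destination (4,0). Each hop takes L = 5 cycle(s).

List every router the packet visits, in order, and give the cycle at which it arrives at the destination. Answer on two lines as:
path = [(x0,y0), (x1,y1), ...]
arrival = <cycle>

t=5: at (4,3)
t=10: at (4,2) after S
t=15: at (4,1) after S
t=20: at (4,0) after S

path = [(4,3), (4,2), (4,1), (4,0)]
arrival = 20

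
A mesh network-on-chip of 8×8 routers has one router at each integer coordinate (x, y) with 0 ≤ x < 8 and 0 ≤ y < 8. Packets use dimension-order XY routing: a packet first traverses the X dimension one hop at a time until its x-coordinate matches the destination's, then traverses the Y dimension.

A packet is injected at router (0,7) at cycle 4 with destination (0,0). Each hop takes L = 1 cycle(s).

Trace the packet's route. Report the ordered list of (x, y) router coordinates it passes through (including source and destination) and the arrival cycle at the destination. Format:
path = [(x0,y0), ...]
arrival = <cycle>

path = [(0,7), (0,6), (0,5), (0,4), (0,3), (0,2), (0,1), (0,0)]
arrival = 11

src (0,7)  cyc=4
S→(0,6)  cyc=5
S→(0,5)  cyc=6
S→(0,4)  cyc=7
S→(0,3)  cyc=8
S→(0,2)  cyc=9
S→(0,1)  cyc=10
S→(0,0)  cyc=11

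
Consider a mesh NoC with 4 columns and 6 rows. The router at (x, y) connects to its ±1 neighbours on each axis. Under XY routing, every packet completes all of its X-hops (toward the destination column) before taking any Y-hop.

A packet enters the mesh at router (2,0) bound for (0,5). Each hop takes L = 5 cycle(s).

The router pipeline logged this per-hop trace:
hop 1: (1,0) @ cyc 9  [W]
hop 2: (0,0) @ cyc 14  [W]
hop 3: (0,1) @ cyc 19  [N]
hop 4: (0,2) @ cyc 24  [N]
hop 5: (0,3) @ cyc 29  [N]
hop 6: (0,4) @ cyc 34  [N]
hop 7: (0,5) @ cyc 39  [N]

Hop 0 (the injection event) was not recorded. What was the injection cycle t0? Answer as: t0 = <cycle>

t0 = 4

At hop 1 the cycle is 9; in general cyc_k = t0 + kL.
t0 = cyc[1] − L = 9 − 5 = 4.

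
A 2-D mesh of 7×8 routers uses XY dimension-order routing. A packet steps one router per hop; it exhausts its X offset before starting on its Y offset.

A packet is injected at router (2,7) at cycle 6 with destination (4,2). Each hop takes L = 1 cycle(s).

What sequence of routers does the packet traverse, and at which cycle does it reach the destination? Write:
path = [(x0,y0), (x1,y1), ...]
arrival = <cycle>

path = [(2,7), (3,7), (4,7), (4,6), (4,5), (4,4), (4,3), (4,2)]
arrival = 13

hop 0: (2,7) @ cyc 6
hop 1: (3,7) @ cyc 7  [E]
hop 2: (4,7) @ cyc 8  [E]
hop 3: (4,6) @ cyc 9  [S]
hop 4: (4,5) @ cyc 10  [S]
hop 5: (4,4) @ cyc 11  [S]
hop 6: (4,3) @ cyc 12  [S]
hop 7: (4,2) @ cyc 13  [S]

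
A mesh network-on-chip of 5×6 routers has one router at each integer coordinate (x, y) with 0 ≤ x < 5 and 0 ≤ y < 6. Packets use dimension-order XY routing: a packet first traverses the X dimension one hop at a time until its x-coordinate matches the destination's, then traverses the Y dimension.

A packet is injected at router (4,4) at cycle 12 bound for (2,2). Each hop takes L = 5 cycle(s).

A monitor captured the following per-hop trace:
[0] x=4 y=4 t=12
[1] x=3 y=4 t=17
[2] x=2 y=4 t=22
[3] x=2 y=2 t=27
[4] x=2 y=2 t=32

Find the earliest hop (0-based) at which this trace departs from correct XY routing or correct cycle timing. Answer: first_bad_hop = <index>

first_bad_hop = 3

[1] (-1,+0) / 5c ⇒ ok
[2] (-1,+0) / 5c ⇒ ok
[3] (+0,-2) / 5c ⇒ BAD: non-unit step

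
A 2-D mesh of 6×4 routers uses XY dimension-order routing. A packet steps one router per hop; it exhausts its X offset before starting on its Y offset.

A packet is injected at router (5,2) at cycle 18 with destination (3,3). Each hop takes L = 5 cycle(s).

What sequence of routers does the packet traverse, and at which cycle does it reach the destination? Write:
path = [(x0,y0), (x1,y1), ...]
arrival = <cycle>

path = [(5,2), (4,2), (3,2), (3,3)]
arrival = 33

#0 — 5,2 | c18
#1 — 4,2 | c23 | W
#2 — 3,2 | c28 | W
#3 — 3,3 | c33 | N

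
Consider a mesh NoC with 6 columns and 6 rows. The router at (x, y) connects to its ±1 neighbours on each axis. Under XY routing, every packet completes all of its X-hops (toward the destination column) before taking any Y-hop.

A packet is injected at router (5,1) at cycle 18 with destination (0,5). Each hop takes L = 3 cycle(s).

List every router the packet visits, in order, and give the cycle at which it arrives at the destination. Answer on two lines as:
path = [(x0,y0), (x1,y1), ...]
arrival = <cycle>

  0. router=(5,1) cycle=18 (inject)
  1. router=(4,1) cycle=21 dir=W
  2. router=(3,1) cycle=24 dir=W
  3. router=(2,1) cycle=27 dir=W
  4. router=(1,1) cycle=30 dir=W
  5. router=(0,1) cycle=33 dir=W
  6. router=(0,2) cycle=36 dir=N
  7. router=(0,3) cycle=39 dir=N
  8. router=(0,4) cycle=42 dir=N
  9. router=(0,5) cycle=45 dir=N

path = [(5,1), (4,1), (3,1), (2,1), (1,1), (0,1), (0,2), (0,3), (0,4), (0,5)]
arrival = 45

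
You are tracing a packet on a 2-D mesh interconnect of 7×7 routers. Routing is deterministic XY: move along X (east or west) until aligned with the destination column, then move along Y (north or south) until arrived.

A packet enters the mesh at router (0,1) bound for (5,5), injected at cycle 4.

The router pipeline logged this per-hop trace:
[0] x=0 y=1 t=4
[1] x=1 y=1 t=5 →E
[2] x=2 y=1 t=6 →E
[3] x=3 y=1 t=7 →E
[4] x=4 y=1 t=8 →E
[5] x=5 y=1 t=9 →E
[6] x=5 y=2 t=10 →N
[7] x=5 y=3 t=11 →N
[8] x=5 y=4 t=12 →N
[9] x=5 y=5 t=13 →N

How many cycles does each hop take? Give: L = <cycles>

L = 1

cyc[1] − cyc[0] = 5 − 4 = 1.
Each hop adds L, hence L = 1.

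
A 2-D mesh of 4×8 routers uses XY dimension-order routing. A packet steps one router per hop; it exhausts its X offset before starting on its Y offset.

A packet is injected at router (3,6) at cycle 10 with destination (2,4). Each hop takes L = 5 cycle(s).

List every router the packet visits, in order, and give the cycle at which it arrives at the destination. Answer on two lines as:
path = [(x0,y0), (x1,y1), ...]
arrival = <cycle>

path = [(3,6), (2,6), (2,5), (2,4)]
arrival = 25

src (3,6)  cyc=10
W→(2,6)  cyc=15
S→(2,5)  cyc=20
S→(2,4)  cyc=25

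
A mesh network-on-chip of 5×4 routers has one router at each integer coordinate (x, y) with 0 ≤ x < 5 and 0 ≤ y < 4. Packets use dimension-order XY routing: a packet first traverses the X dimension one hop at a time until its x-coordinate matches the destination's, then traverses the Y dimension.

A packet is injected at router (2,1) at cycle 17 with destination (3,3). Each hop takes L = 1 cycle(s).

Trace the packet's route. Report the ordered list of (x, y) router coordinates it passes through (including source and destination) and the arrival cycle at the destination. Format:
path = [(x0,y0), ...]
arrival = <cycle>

path = [(2,1), (3,1), (3,2), (3,3)]
arrival = 20

hop 0: (2,1) @ cyc 17
hop 1: (3,1) @ cyc 18  [E]
hop 2: (3,2) @ cyc 19  [N]
hop 3: (3,3) @ cyc 20  [N]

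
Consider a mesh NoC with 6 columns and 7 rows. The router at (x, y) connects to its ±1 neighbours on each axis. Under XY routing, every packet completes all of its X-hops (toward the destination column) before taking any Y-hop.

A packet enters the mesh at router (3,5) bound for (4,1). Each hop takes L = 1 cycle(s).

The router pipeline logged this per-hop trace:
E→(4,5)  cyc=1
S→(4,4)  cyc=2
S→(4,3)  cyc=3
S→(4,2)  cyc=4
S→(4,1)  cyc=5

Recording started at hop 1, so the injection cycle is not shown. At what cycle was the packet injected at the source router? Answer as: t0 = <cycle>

At hop 1 the cycle is 1; in general cyc_k = t0 + kL.
Subtract one hop: t0 = 1 − 1 = 0.

t0 = 0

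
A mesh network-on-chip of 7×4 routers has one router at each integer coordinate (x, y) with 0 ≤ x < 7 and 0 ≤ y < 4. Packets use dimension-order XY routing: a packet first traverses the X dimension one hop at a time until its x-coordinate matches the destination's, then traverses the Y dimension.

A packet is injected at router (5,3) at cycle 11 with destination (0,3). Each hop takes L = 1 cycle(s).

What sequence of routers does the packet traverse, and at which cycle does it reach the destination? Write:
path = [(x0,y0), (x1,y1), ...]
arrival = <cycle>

path = [(5,3), (4,3), (3,3), (2,3), (1,3), (0,3)]
arrival = 16

hop 0: (5,3) @ cyc 11
hop 1: (4,3) @ cyc 12  [W]
hop 2: (3,3) @ cyc 13  [W]
hop 3: (2,3) @ cyc 14  [W]
hop 4: (1,3) @ cyc 15  [W]
hop 5: (0,3) @ cyc 16  [W]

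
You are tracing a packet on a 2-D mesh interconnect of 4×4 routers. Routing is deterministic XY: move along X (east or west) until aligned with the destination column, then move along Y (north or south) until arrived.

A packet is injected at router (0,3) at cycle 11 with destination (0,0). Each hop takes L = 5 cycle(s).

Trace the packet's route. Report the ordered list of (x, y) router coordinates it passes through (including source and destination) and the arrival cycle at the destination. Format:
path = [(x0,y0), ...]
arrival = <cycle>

path = [(0,3), (0,2), (0,1), (0,0)]
arrival = 26

t=11: at (0,3)
t=16: at (0,2) after S
t=21: at (0,1) after S
t=26: at (0,0) after S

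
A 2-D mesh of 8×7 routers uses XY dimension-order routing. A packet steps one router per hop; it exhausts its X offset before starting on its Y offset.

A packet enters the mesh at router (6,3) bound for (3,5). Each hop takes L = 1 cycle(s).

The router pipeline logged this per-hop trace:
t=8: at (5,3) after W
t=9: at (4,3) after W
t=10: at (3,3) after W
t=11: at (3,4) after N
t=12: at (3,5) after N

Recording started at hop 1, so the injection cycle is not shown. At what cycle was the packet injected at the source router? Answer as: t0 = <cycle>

At hop 1 the cycle is 8; in general cyc_k = t0 + kL.
Subtract one hop: t0 = 8 − 1 = 7.

t0 = 7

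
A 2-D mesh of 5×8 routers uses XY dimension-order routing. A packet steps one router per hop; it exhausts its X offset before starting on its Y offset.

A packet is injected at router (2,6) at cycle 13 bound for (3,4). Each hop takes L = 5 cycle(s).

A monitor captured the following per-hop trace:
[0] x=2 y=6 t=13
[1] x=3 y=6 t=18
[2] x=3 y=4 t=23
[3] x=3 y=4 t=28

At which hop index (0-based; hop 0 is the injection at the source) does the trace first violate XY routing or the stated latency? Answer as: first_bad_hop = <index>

[1] (+1,+0) / 5c ⇒ ok
[2] (+0,-2) / 5c ⇒ BAD: non-unit step

first_bad_hop = 2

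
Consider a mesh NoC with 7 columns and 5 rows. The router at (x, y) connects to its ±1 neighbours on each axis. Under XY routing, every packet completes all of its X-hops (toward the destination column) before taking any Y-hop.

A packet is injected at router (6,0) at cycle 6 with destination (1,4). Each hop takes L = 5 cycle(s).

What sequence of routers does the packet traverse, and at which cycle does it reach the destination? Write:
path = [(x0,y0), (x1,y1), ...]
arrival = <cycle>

src (6,0)  cyc=6
W→(5,0)  cyc=11
W→(4,0)  cyc=16
W→(3,0)  cyc=21
W→(2,0)  cyc=26
W→(1,0)  cyc=31
N→(1,1)  cyc=36
N→(1,2)  cyc=41
N→(1,3)  cyc=46
N→(1,4)  cyc=51

path = [(6,0), (5,0), (4,0), (3,0), (2,0), (1,0), (1,1), (1,2), (1,3), (1,4)]
arrival = 51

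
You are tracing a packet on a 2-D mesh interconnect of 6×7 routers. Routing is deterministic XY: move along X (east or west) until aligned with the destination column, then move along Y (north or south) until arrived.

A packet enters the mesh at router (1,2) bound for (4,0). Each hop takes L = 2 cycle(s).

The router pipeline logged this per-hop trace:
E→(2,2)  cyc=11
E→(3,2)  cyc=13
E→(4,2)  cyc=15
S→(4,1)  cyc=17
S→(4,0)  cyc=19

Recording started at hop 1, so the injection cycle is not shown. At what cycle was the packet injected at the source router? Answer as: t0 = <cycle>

t0 = 9

Hop 1 reached at cycle 11; hop k is at t0 + k·L.
So t0 = 11 − 1·2 = 9.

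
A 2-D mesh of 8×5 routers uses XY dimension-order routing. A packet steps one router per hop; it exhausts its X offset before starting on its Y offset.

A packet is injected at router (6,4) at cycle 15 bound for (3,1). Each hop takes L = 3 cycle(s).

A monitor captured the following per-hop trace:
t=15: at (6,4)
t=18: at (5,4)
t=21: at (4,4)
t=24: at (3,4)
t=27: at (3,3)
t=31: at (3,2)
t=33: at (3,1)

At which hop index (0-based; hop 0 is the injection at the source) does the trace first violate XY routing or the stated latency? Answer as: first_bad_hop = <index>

first_bad_hop = 5

  1: Δx=-1 Δy=+0 Δt=3 [ok]
  2: Δx=-1 Δy=+0 Δt=3 [ok]
  3: Δx=-1 Δy=+0 Δt=3 [ok]
  4: Δx=+0 Δy=-1 Δt=3 [ok]
  5: Δx=+0 Δy=-1 Δt=4 [BAD: Δcyc=4≠L]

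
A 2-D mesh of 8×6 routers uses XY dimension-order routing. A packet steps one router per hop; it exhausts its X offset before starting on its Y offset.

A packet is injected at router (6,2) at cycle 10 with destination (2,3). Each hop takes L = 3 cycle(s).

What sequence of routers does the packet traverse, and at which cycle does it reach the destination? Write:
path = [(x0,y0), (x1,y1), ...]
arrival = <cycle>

  0. router=(6,2) cycle=10 (inject)
  1. router=(5,2) cycle=13 dir=W
  2. router=(4,2) cycle=16 dir=W
  3. router=(3,2) cycle=19 dir=W
  4. router=(2,2) cycle=22 dir=W
  5. router=(2,3) cycle=25 dir=N

path = [(6,2), (5,2), (4,2), (3,2), (2,2), (2,3)]
arrival = 25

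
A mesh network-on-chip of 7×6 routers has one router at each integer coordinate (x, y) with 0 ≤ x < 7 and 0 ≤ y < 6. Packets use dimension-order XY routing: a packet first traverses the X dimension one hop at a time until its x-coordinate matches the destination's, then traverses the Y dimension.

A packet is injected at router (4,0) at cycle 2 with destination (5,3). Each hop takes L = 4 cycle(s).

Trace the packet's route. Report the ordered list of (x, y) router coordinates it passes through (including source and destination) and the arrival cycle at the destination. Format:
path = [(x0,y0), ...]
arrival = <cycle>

path = [(4,0), (5,0), (5,1), (5,2), (5,3)]
arrival = 18

hop 0: (4,0) @ cyc 2
hop 1: (5,0) @ cyc 6  [E]
hop 2: (5,1) @ cyc 10  [N]
hop 3: (5,2) @ cyc 14  [N]
hop 4: (5,3) @ cyc 18  [N]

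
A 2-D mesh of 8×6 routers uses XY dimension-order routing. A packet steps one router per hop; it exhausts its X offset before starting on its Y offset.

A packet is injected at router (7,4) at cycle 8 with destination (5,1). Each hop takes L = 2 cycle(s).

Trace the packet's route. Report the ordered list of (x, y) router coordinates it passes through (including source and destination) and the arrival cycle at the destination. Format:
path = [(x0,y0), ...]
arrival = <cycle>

  0. router=(7,4) cycle=8 (inject)
  1. router=(6,4) cycle=10 dir=W
  2. router=(5,4) cycle=12 dir=W
  3. router=(5,3) cycle=14 dir=S
  4. router=(5,2) cycle=16 dir=S
  5. router=(5,1) cycle=18 dir=S

path = [(7,4), (6,4), (5,4), (5,3), (5,2), (5,1)]
arrival = 18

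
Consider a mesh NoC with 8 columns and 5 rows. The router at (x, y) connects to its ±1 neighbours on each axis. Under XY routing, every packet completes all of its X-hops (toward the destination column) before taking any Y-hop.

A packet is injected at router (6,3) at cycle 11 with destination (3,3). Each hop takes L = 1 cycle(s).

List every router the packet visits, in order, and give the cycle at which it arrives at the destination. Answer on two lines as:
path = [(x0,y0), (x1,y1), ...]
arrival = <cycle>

[0] x=6 y=3 t=11
[1] x=5 y=3 t=12 →W
[2] x=4 y=3 t=13 →W
[3] x=3 y=3 t=14 →W

path = [(6,3), (5,3), (4,3), (3,3)]
arrival = 14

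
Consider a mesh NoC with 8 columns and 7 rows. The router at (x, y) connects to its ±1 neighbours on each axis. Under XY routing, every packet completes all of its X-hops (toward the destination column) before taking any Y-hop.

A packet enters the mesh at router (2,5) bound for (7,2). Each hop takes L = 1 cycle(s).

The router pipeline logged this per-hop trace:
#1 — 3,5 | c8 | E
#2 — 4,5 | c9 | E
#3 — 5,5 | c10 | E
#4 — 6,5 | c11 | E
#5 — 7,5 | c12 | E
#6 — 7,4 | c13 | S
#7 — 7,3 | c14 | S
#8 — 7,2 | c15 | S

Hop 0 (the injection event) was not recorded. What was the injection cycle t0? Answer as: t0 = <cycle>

t0 = 7

cyc[1] = 8 and cyc[k] = t0 + k·L for every k.
Therefore t0 = 8 − L = 7.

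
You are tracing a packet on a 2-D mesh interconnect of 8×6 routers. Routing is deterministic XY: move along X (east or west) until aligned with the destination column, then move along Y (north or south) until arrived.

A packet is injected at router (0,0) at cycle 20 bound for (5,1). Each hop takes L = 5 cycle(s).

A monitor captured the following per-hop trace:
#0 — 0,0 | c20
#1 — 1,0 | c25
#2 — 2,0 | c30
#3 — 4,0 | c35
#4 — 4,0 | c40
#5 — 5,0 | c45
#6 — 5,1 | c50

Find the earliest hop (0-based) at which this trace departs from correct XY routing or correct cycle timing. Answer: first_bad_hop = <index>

first_bad_hop = 3

[1] (+1,+0) / 5c ⇒ ok
[2] (+1,+0) / 5c ⇒ ok
[3] (+2,+0) / 5c ⇒ BAD: non-unit step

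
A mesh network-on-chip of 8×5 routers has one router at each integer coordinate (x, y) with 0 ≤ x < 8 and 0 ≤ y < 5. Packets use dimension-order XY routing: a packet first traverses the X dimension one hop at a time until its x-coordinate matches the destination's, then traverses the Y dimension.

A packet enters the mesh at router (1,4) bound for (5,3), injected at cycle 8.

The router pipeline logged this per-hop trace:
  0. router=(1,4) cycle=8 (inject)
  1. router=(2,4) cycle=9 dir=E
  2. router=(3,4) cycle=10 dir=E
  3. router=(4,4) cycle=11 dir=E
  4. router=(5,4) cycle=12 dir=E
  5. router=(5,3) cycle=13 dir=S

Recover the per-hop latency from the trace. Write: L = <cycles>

cyc[1] − cyc[0] = 9 − 8 = 1.
Each hop adds L, hence L = 1.

L = 1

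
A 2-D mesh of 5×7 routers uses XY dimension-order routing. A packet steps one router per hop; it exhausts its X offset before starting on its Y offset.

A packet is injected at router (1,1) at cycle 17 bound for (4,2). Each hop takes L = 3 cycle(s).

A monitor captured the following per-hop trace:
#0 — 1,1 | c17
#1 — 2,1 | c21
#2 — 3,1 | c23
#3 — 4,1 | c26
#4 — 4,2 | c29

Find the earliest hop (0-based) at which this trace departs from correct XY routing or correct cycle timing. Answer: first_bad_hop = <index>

[1] (+1,+0) / 4c ⇒ BAD: Δcyc=4≠L

first_bad_hop = 1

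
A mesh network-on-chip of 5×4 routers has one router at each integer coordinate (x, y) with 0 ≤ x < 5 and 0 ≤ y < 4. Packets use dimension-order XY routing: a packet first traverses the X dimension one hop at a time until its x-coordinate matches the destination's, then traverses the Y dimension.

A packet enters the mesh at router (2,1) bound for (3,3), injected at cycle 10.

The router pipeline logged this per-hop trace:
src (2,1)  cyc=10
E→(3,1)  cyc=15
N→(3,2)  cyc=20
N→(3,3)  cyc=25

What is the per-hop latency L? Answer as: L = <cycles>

Δcyc across hop 0→1: 15 − 10 = 5.
That increment is L by definition: L = 5.

L = 5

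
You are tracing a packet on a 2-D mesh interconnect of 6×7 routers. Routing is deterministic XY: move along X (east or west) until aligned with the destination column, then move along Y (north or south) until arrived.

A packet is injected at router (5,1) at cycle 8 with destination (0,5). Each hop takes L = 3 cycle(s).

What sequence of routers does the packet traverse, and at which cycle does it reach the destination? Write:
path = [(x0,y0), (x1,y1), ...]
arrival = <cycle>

t=8: at (5,1)
t=11: at (4,1) after W
t=14: at (3,1) after W
t=17: at (2,1) after W
t=20: at (1,1) after W
t=23: at (0,1) after W
t=26: at (0,2) after N
t=29: at (0,3) after N
t=32: at (0,4) after N
t=35: at (0,5) after N

path = [(5,1), (4,1), (3,1), (2,1), (1,1), (0,1), (0,2), (0,3), (0,4), (0,5)]
arrival = 35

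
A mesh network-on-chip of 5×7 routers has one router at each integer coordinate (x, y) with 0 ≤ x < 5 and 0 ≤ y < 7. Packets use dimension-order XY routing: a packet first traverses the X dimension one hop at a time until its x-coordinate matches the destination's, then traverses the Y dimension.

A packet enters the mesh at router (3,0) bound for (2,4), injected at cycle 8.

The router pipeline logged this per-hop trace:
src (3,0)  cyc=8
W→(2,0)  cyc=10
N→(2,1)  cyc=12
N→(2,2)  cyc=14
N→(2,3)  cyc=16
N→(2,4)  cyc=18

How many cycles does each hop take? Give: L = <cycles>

L = 2

From hop 0 (8) to hop 1 (10): +2 cycles.
Per-hop latency L = Δcyc = 2.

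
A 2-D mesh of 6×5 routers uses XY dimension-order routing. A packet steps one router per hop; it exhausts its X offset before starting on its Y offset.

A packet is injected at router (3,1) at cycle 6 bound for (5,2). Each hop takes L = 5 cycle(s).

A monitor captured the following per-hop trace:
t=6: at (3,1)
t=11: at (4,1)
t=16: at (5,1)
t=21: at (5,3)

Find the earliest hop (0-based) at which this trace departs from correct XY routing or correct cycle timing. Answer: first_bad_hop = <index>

[1] (+1,+0) / 5c ⇒ ok
[2] (+1,+0) / 5c ⇒ ok
[3] (+0,+2) / 5c ⇒ BAD: non-unit step

first_bad_hop = 3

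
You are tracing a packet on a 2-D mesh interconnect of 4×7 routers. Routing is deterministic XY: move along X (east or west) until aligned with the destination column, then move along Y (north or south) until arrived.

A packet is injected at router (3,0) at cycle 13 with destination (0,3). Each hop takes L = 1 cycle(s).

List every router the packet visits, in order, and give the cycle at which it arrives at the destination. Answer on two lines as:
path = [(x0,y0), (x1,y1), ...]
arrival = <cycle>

  0. router=(3,0) cycle=13 (inject)
  1. router=(2,0) cycle=14 dir=W
  2. router=(1,0) cycle=15 dir=W
  3. router=(0,0) cycle=16 dir=W
  4. router=(0,1) cycle=17 dir=N
  5. router=(0,2) cycle=18 dir=N
  6. router=(0,3) cycle=19 dir=N

path = [(3,0), (2,0), (1,0), (0,0), (0,1), (0,2), (0,3)]
arrival = 19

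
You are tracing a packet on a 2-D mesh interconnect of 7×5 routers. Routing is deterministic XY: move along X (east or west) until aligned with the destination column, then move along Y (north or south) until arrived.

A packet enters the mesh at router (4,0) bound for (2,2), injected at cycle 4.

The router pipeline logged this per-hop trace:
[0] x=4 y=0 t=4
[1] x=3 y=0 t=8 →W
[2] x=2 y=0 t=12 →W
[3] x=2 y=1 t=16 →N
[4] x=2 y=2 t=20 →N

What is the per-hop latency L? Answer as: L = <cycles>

From hop 0 (4) to hop 1 (8): +4 cycles.
Per-hop latency L = Δcyc = 4.

L = 4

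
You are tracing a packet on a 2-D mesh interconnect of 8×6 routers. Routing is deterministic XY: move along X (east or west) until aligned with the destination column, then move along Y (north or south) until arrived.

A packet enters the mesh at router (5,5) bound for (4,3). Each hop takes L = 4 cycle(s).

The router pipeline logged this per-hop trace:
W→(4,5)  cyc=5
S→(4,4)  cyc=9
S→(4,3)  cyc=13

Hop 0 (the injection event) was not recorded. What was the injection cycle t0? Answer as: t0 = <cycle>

The first recorded entry is hop 1 at cycle 5.
Therefore t0 = 5 − L = 1.

t0 = 1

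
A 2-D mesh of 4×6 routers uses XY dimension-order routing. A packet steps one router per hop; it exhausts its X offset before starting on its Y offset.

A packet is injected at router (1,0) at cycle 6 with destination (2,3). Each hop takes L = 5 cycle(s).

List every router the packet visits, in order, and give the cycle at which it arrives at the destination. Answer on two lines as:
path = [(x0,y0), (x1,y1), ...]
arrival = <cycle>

t=6: at (1,0)
t=11: at (2,0) after E
t=16: at (2,1) after N
t=21: at (2,2) after N
t=26: at (2,3) after N

path = [(1,0), (2,0), (2,1), (2,2), (2,3)]
arrival = 26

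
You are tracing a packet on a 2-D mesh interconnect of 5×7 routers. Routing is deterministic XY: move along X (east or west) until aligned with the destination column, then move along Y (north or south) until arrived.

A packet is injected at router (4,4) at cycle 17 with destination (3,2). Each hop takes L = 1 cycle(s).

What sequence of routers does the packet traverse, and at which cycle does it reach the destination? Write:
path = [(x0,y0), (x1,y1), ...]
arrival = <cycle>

path = [(4,4), (3,4), (3,3), (3,2)]
arrival = 20

#0 — 4,4 | c17
#1 — 3,4 | c18 | W
#2 — 3,3 | c19 | S
#3 — 3,2 | c20 | S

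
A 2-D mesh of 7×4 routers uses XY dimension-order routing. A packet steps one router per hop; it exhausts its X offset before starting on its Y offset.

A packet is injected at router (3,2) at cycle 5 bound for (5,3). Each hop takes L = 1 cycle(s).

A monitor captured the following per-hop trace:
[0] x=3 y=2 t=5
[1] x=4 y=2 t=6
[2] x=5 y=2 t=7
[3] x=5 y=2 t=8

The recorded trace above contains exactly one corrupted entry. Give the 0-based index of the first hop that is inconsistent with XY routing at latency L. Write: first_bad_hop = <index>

check 1→ d=(1,0) cyc+1: ok
check 2→ d=(1,0) cyc+1: ok
check 3→ d=(0,0) cyc+1: BAD: non-unit step

first_bad_hop = 3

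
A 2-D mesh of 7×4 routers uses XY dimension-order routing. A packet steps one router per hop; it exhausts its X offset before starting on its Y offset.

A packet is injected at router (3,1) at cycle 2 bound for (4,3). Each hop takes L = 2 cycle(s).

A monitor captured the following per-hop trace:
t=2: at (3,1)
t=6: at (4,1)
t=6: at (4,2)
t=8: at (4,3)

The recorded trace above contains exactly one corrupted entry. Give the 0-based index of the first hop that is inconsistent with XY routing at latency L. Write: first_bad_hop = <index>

first_bad_hop = 1

  1: Δx=+1 Δy=+0 Δt=4 [BAD: Δcyc=4≠L]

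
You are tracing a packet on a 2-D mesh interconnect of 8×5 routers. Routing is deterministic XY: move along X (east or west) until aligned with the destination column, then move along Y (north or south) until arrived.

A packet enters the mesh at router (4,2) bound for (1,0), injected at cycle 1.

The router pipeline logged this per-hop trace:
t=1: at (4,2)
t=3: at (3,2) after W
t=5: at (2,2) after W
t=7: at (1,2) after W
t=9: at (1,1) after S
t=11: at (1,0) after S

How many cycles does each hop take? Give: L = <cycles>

L = 2

Δcyc across hop 0→1: 3 − 1 = 2.
One hop costs L cycles, so L = 2.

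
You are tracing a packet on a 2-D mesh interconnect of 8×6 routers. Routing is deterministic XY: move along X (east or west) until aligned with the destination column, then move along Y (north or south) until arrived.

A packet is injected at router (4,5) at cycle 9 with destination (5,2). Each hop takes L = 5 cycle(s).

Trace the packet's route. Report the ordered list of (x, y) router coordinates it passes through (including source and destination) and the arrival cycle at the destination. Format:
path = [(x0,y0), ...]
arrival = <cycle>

t=9: at (4,5)
t=14: at (5,5) after E
t=19: at (5,4) after S
t=24: at (5,3) after S
t=29: at (5,2) after S

path = [(4,5), (5,5), (5,4), (5,3), (5,2)]
arrival = 29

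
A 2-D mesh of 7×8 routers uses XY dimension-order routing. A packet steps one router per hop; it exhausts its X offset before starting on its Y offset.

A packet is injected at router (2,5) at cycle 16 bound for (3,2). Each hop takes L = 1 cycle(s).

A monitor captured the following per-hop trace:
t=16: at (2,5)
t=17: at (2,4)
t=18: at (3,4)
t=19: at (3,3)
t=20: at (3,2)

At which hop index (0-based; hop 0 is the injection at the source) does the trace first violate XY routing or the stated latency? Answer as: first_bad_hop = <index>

first_bad_hop = 1

[1] (+0,-1) / 1c ⇒ BAD: Y-move but x=2≠3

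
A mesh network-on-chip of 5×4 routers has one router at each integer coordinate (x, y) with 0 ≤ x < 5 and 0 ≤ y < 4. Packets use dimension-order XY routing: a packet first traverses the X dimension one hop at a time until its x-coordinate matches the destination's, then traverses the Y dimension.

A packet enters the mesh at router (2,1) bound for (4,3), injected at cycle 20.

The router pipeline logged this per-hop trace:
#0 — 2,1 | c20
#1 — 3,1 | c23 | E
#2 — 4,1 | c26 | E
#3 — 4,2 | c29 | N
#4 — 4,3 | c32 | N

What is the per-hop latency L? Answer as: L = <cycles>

Δcyc across hop 0→1: 23 − 20 = 3.
One hop costs L cycles, so L = 3.

L = 3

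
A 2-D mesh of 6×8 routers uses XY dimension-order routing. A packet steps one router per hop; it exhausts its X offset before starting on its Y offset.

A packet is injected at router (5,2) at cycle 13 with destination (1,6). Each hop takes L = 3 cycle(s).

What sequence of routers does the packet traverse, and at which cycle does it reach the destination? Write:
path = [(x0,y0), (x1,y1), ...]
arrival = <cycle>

path = [(5,2), (4,2), (3,2), (2,2), (1,2), (1,3), (1,4), (1,5), (1,6)]
arrival = 37

#0 — 5,2 | c13
#1 — 4,2 | c16 | W
#2 — 3,2 | c19 | W
#3 — 2,2 | c22 | W
#4 — 1,2 | c25 | W
#5 — 1,3 | c28 | N
#6 — 1,4 | c31 | N
#7 — 1,5 | c34 | N
#8 — 1,6 | c37 | N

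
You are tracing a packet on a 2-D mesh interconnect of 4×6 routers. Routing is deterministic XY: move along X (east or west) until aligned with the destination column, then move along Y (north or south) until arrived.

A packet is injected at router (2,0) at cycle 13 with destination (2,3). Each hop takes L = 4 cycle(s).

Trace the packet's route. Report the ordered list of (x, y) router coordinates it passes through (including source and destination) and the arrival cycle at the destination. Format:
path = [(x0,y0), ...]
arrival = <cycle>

t=13: at (2,0)
t=17: at (2,1) after N
t=21: at (2,2) after N
t=25: at (2,3) after N

path = [(2,0), (2,1), (2,2), (2,3)]
arrival = 25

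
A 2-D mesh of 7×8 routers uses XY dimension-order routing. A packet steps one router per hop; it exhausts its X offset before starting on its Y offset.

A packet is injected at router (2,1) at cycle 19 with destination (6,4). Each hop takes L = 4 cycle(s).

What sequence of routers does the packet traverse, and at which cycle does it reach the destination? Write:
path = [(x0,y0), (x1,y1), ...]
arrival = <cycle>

hop 0: (2,1) @ cyc 19
hop 1: (3,1) @ cyc 23  [E]
hop 2: (4,1) @ cyc 27  [E]
hop 3: (5,1) @ cyc 31  [E]
hop 4: (6,1) @ cyc 35  [E]
hop 5: (6,2) @ cyc 39  [N]
hop 6: (6,3) @ cyc 43  [N]
hop 7: (6,4) @ cyc 47  [N]

path = [(2,1), (3,1), (4,1), (5,1), (6,1), (6,2), (6,3), (6,4)]
arrival = 47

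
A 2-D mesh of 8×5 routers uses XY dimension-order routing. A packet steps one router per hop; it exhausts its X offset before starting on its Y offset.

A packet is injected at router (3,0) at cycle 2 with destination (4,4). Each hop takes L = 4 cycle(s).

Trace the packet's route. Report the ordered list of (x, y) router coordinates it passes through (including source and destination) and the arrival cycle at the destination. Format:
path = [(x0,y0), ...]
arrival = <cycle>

path = [(3,0), (4,0), (4,1), (4,2), (4,3), (4,4)]
arrival = 22

src (3,0)  cyc=2
E→(4,0)  cyc=6
N→(4,1)  cyc=10
N→(4,2)  cyc=14
N→(4,3)  cyc=18
N→(4,4)  cyc=22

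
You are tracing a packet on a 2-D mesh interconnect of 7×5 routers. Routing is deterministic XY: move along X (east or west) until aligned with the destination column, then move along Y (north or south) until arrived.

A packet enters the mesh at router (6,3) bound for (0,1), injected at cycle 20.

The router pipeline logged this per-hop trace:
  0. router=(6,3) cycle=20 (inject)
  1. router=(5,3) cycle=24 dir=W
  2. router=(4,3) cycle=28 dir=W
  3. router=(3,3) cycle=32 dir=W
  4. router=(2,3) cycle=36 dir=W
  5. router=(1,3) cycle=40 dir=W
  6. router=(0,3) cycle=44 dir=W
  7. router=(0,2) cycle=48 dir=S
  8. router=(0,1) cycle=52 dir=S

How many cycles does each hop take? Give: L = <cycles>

L = 4

Between hops 0 and 1 the cycle counter advances 24 − 20 = 4.
That increment is L by definition: L = 4.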